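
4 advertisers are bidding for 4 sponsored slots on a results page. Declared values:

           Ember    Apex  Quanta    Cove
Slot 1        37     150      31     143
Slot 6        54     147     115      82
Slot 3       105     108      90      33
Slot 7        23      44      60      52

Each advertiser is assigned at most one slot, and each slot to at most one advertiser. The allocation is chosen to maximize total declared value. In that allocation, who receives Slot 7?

Optimal: Ember→Slot 3 ($105), Apex→Slot 6 ($147), Quanta→Slot 7 ($60), Cove→Slot 1 ($143) — total 105+147+60+143 = $455.
Column-greedy (each slot in turn goes to its best remaining advertiser) gives $422, worse by 33.
Next-best assignment: Ember→Slot 3, Apex→Slot 1, Quanta→Slot 6, Cove→Slot 7 = $422.
Quanta's own top slot is Slot 6 ($115), but forcing Quanta→Slot 6 and reassigning the rest optimally gives only $422 — worse by 33.

Quanta receives Slot 7.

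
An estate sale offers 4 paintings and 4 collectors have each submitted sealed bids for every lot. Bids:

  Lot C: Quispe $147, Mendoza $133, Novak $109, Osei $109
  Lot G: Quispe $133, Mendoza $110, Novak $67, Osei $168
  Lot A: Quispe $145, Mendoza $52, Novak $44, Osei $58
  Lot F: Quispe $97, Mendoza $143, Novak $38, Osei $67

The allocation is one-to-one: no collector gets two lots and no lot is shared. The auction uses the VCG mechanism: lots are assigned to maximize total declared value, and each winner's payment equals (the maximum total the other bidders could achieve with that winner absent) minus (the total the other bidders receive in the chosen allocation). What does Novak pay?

Efficient allocation: Quispe→Lot A ($145), Mendoza→Lot F ($143), Novak→Lot C ($109), Osei→Lot G ($168); total welfare W = $565.
Novak receives Lot C at value $109, so the others get W − 109 = $456.
Without Novak: best allocation of the remaining 3 bidders over all 4 lots is Quispe→Lot C ($147), Mendoza→Lot F ($143), Osei→Lot G ($168), total $458.
VCG payment = (others' best without Novak) − (others' welfare with Novak) = 458 − 456 = $2.

Novak pays $2.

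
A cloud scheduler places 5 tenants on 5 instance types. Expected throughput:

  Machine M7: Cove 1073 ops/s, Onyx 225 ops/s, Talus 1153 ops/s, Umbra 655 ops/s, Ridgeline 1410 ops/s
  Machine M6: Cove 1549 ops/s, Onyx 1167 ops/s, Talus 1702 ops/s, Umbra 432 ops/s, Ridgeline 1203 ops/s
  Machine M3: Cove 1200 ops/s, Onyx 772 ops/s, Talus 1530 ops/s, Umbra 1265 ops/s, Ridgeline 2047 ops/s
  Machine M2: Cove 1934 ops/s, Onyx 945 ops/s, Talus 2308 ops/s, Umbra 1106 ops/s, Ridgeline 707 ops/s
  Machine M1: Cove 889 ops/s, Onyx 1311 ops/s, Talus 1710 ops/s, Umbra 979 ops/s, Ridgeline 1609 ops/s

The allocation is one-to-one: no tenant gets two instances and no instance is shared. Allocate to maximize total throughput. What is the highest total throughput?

Treat this as an assignment problem: match each tenant to one instance.
Optimal: Cove→Machine M6 (1549 ops/s), Onyx→Machine M1 (1311 ops/s), Talus→Machine M2 (2308 ops/s), Umbra→Machine M7 (655 ops/s), Ridgeline→Machine M3 (2047 ops/s) — total 1549+1311+2308+655+2047 = 7870 ops/s.
Column-greedy (each instance in turn goes to its best remaining tenant) gives 7622 ops/s, worse by 248.
Swapping Cove↔Umbra (Cove→Machine M7 1073 ops/s, Umbra→Machine M6 432 ops/s) loses 699.

Max total: 7870 ops/s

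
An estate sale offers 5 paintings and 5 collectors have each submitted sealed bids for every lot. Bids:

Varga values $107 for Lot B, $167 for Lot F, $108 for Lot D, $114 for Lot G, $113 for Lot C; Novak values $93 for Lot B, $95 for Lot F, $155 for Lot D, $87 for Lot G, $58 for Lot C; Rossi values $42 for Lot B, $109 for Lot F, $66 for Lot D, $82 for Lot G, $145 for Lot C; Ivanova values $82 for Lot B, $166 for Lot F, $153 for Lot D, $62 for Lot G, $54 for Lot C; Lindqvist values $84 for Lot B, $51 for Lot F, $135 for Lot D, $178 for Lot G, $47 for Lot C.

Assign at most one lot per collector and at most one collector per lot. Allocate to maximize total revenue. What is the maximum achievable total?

Optimal: Varga→Lot B ($107), Novak→Lot D ($155), Rossi→Lot C ($145), Ivanova→Lot F ($166), Lindqvist→Lot G ($178) — total 107+155+145+166+178 = $751.
Row-greedy (each collector in turn takes its best remaining lot) gives $727, worse by 24.

Maximum total: $751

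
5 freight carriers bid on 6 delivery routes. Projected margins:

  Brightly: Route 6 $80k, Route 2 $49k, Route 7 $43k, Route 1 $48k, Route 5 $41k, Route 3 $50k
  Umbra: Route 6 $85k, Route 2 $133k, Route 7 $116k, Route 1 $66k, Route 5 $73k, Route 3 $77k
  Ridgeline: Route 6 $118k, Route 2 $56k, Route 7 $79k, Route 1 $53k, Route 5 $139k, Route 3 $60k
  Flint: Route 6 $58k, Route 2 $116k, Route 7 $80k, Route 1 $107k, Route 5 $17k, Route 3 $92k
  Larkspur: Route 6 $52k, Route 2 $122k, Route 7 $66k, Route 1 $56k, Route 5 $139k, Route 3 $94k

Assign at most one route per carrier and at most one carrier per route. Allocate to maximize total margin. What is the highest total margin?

Maximum total: $564k

Optimal: Brightly→Route 6 ($80k), Umbra→Route 7 ($116k), Ridgeline→Route 5 ($139k), Flint→Route 1 ($107k), Larkspur→Route 2 ($122k) — total 80+116+139+107+122 = $564k.
Column-greedy (each route in turn goes to its best remaining carrier) gives $428k, worse by 136.
Next-best assignment: Brightly→Route 6, Umbra→Route 2, Ridgeline→Route 5, Flint→Route 1, Larkspur→Route 3 = $553k.
Every other assignment is strictly worse.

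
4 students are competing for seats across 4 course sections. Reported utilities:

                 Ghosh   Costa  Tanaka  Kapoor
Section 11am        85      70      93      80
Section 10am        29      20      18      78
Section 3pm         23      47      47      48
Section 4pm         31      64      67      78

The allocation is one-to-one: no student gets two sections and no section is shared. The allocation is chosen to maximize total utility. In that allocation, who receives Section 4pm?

Optimal: Ghosh→Section 11am (85 points), Costa→Section 3pm (47 points), Tanaka→Section 4pm (67 points), Kapoor→Section 10am (78 points) — total 85+47+67+78 = 277 points.
Max-entry greedy (repeatedly take the single best remaining cell) gives 258 points, worse by 19.
Next-best assignment: Ghosh→Section 11am, Costa→Section 4pm, Tanaka→Section 3pm, Kapoor→Section 10am = 274 points.
Tanaka's own top section is Section 11am (93 points), but forcing Tanaka→Section 11am and reassigning the rest optimally gives only 258 points — worse by 19.

Tanaka receives Section 4pm.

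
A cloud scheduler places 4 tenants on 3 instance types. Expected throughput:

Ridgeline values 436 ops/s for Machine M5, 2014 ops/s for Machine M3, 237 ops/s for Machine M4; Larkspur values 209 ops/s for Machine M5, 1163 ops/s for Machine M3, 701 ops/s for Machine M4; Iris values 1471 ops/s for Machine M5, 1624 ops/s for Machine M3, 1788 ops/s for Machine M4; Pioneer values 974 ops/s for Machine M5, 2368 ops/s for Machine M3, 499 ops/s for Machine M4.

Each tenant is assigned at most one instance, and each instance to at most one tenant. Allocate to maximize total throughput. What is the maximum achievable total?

Maximum total: 4776 ops/s

This is the linear assignment problem.
Optimal: Pioneer→Machine M5 (974 ops/s), Ridgeline→Machine M3 (2014 ops/s), Iris→Machine M4 (1788 ops/s) — total 974+2014+1788 = 4776 ops/s.
Max-entry greedy (repeatedly take the single best remaining cell) gives 4592 ops/s, worse by 184.
Next-best assignment: Ridgeline→Machine M5, Pioneer→Machine M3, Iris→Machine M4 = 4592 ops/s.
Checked against all permutations: 4776 ops/s is optimal.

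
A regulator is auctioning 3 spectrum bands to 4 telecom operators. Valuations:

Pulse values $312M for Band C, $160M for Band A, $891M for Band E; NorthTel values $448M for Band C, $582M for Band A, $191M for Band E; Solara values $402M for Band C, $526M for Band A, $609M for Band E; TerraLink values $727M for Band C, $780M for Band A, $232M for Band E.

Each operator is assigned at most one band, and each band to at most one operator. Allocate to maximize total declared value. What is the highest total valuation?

Optimal: TerraLink→Band C ($727M), NorthTel→Band A ($582M), Pulse→Band E ($891M) — total 727+582+891 = $2200M.
Max-entry greedy (repeatedly take the single best remaining cell) gives $2119M, worse by 81.
Swapping TerraLink↔Pulse (TerraLink→Band E $232M, Pulse→Band C $312M) loses 1074.
Checked against all permutations: $2200M is optimal.

Maximum total: $2200M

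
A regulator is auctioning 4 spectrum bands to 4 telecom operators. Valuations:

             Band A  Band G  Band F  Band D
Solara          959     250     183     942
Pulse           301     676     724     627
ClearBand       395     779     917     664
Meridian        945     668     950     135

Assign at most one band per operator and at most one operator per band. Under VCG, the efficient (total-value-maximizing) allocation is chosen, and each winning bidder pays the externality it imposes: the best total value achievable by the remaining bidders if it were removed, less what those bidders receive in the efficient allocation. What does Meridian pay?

Efficient allocation: Solara→Band D ($942M), Pulse→Band G ($676M), ClearBand→Band F ($917M), Meridian→Band A ($945M); total welfare W = $3480M.
Meridian receives Band A at value $945M, so the others get W − 945 = $2535M.
Without Meridian: best allocation of the remaining 3 bidders over all 4 bands is Solara→Band A ($959M), Pulse→Band G ($676M), ClearBand→Band F ($917M), total $2552M.
VCG payment = (others' best without Meridian) − (others' welfare with Meridian) = 2552 − 2535 = $17M.

Meridian pays $17M.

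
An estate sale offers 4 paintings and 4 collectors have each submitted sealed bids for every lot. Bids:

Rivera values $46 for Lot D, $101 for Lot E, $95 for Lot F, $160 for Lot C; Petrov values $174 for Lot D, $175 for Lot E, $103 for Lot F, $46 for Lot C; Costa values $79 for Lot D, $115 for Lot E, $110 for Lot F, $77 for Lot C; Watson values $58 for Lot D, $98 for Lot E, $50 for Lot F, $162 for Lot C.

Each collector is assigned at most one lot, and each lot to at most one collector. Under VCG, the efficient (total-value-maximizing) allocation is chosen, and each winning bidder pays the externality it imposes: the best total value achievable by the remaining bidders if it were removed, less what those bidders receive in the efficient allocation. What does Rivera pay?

Rivera pays $5.

Efficient allocation: Rivera→Lot E ($101), Petrov→Lot D ($174), Costa→Lot F ($110), Watson→Lot C ($162); total welfare W = $547.
Rivera receives Lot E at value $101, so the others get W − 101 = $446.
Without Rivera: best allocation of the remaining 3 bidders over all 4 lots is Petrov→Lot D ($174), Costa→Lot E ($115), Watson→Lot C ($162), total $451.
VCG payment = (others' best without Rivera) − (others' welfare with Rivera) = 451 − 446 = $5.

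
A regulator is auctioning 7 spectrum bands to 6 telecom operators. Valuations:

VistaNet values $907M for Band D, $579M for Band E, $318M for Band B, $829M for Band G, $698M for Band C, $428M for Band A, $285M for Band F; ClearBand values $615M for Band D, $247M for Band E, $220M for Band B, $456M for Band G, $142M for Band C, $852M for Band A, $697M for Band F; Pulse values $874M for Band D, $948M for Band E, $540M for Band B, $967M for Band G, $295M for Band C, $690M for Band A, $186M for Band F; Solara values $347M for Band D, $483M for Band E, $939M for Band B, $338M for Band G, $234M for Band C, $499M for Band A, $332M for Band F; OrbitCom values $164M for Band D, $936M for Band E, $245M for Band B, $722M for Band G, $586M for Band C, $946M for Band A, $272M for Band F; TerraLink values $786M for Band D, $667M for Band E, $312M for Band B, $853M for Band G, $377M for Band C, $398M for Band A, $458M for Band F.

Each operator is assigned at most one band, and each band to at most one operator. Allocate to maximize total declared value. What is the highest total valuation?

Optimal: VistaNet→Band D ($907M), ClearBand→Band F ($697M), Pulse→Band E ($948M), Solara→Band B ($939M), OrbitCom→Band A ($946M), TerraLink→Band G ($853M) — total 907+697+948+939+946+853 = $5290M.
Row-greedy (each operator in turn takes its best remaining band) gives $5059M, worse by 231.
Next-best assignment: VistaNet→Band C, ClearBand→Band A, Pulse→Band G, Solara→Band B, OrbitCom→Band E, TerraLink→Band D = $5178M.
Swapping OrbitCom↔VistaNet (OrbitCom→Band D $164M, VistaNet→Band A $428M) loses 1261.

Maximum total: $5290M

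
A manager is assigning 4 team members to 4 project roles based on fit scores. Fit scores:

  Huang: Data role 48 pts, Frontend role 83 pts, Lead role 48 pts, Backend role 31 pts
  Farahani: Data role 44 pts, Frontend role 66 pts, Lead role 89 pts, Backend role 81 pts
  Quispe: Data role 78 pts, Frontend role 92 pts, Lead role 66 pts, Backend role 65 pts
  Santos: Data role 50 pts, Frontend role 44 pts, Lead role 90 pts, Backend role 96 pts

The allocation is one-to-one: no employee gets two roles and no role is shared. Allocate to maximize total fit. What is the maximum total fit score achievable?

Optimal: Huang→Frontend role (83 pts), Farahani→Lead role (89 pts), Quispe→Data role (78 pts), Santos→Backend role (96 pts) — total 83+89+78+96 = 346 pts.
Max-entry greedy (repeatedly take the single best remaining cell) gives 325 pts, worse by 21.

Maximum total: 346 pts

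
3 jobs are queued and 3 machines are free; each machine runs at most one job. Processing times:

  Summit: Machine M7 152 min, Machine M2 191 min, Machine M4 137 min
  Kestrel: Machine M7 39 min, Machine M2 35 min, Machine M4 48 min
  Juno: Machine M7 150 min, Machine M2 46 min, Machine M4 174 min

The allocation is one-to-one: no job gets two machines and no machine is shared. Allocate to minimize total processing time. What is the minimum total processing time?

Treat this as an assignment problem: match each job to one machine.
Optimal: Summit→Machine M4 (137 min), Kestrel→Machine M7 (39 min), Juno→Machine M2 (46 min) — total 137+39+46 = 222 min.
Min-entry greedy (repeatedly take the single cheapest remaining cell) gives 322 min, worse by 100.
Swapping Kestrel↔Summit (Kestrel→Machine M4 48 min, Summit→Machine M7 152 min) adds 24.

Min total: 222 min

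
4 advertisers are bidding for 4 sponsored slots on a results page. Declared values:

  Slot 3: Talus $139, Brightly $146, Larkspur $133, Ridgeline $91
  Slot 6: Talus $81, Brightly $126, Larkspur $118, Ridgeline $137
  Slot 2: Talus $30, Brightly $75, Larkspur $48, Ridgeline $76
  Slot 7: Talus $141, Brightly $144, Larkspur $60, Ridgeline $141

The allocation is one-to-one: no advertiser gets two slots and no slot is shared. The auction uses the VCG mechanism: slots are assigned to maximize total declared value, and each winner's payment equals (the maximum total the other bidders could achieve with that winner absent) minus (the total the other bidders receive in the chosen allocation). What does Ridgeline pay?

Ridgeline pays $56.

Efficient allocation: Talus→Slot 7 ($141), Brightly→Slot 2 ($75), Larkspur→Slot 3 ($133), Ridgeline→Slot 6 ($137); total welfare W = $486.
Ridgeline receives Slot 6 at value $137, so the others get W − 137 = $349.
Without Ridgeline: best allocation of the remaining 3 bidders over all 4 slots is Talus→Slot 7 ($141), Brightly→Slot 3 ($146), Larkspur→Slot 6 ($118), total $405.
VCG payment = (others' best without Ridgeline) − (others' welfare with Ridgeline) = 405 − 349 = $56.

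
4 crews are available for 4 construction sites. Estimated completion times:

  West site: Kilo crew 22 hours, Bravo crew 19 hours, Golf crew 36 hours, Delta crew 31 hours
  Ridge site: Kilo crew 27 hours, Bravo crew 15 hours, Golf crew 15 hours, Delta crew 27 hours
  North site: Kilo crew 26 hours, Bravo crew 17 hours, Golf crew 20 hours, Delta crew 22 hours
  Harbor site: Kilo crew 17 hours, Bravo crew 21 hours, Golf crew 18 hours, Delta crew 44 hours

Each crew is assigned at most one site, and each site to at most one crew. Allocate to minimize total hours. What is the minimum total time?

This is the linear assignment problem.
Optimal: Kilo crew→Harbor site (17 hours), Bravo crew→West site (19 hours), Golf crew→Ridge site (15 hours), Delta crew→North site (22 hours) — total 17+19+15+22 = 73 hours.
Row-greedy (each crew in turn takes its cheapest remaining site) gives 83 hours, worse by 10.

Minimum total: 73 hours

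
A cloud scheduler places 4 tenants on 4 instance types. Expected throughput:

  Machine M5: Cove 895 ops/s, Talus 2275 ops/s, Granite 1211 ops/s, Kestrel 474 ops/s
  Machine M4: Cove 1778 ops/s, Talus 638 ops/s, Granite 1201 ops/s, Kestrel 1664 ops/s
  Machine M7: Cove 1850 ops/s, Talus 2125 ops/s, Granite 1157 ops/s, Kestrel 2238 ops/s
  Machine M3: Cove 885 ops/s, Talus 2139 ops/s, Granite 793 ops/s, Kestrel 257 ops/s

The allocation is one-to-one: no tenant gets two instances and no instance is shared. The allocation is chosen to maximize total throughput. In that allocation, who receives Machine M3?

Talus receives Machine M3.

This is the linear assignment problem.
Optimal: Cove→Machine M4 (1778 ops/s), Talus→Machine M3 (2139 ops/s), Granite→Machine M5 (1211 ops/s), Kestrel→Machine M7 (2238 ops/s) — total 1778+2139+1211+2238 = 7366 ops/s.
Max-entry greedy (repeatedly take the single best remaining cell) gives 7084 ops/s, worse by 282.
Next-best assignment: Cove→Machine M4, Talus→Machine M5, Granite→Machine M3, Kestrel→Machine M7 = 7084 ops/s.
Checked against all permutations: 7366 ops/s is optimal.
Talus's own top instance is Machine M5 (2275 ops/s), but forcing Talus→Machine M5 and reassigning the rest optimally gives only 7084 ops/s — worse by 282.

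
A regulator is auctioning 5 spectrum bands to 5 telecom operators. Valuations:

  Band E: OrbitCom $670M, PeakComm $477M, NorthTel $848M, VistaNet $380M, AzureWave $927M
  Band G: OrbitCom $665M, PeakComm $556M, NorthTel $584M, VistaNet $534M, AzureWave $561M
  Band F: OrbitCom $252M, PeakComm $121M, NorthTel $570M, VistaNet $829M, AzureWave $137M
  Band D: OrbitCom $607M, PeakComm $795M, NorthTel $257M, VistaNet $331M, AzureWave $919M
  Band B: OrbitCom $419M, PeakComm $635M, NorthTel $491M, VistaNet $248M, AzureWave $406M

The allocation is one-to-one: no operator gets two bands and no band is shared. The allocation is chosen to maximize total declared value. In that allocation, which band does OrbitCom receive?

This is a one-to-one assignment (maximum-weight bipartite matching).
Optimal: OrbitCom→Band G ($665M), PeakComm→Band B ($635M), NorthTel→Band E ($848M), VistaNet→Band F ($829M), AzureWave→Band D ($919M) — total 665+635+848+829+919 = $3896M.
Row-greedy (each operator in turn takes its best remaining band) gives $3284M, worse by 612.
Next-best assignment: OrbitCom→Band G, PeakComm→Band D, NorthTel→Band B, VistaNet→Band F, AzureWave→Band E = $3707M.
OrbitCom's own top band is Band E ($670M), but forcing OrbitCom→Band E and reassigning the rest optimally gives only $3637M — worse by 259.

OrbitCom receives Band G.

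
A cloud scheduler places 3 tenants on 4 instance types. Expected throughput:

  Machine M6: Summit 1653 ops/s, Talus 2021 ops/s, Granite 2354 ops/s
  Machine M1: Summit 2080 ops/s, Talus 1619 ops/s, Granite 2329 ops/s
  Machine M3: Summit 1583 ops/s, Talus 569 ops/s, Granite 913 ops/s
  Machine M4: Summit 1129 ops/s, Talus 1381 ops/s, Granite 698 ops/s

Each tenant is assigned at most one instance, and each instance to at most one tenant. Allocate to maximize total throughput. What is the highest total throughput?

Optimal: Summit→Machine M3 (1583 ops/s), Talus→Machine M6 (2021 ops/s), Granite→Machine M1 (2329 ops/s) — total 1583+2021+2329 = 5933 ops/s.
Row-greedy (each tenant in turn takes its best remaining instance) gives 5014 ops/s, worse by 919.
Swapping Talus↔Summit (Talus→Machine M3 569 ops/s, Summit→Machine M6 1653 ops/s) loses 1382.

Max total: 5933 ops/s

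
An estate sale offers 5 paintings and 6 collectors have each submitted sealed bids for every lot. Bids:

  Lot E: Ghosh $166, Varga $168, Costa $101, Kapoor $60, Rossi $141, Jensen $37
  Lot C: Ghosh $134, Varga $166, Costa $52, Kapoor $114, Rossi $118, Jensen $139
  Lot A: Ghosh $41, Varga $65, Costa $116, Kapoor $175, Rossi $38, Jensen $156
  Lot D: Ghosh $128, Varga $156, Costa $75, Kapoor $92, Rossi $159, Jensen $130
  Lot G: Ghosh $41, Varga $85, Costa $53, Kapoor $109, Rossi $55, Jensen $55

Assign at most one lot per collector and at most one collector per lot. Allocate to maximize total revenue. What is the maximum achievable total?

Treat this as an assignment problem: match each collector to one lot.
Optimal: Ghosh→Lot E ($166), Varga→Lot C ($166), Jensen→Lot A ($156), Rossi→Lot D ($159), Kapoor→Lot G ($109) — total 166+166+156+159+109 = $756.
Max-entry greedy (repeatedly take the single best remaining cell) gives $694, worse by 62.
Next-best assignment: Varga→Lot E, Ghosh→Lot C, Jensen→Lot A, Rossi→Lot D, Kapoor→Lot G = $726.
Every other assignment is strictly worse.

Maximum total: $756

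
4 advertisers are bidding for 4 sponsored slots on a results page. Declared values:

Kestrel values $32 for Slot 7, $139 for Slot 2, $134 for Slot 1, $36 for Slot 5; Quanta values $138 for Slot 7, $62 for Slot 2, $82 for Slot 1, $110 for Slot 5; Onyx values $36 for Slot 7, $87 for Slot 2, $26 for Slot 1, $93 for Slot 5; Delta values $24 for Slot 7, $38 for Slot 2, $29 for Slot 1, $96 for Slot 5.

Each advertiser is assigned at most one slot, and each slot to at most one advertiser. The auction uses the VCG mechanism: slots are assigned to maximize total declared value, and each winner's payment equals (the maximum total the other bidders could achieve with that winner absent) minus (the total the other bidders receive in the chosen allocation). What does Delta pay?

Delta pays $11.

Efficient allocation: Kestrel→Slot 1 ($134), Quanta→Slot 7 ($138), Onyx→Slot 2 ($87), Delta→Slot 5 ($96); total welfare W = $455.
Delta receives Slot 5 at value $96, so the others get W − 96 = $359.
Without Delta: best allocation of the remaining 3 bidders over all 4 slots is Kestrel→Slot 2 ($139), Quanta→Slot 7 ($138), Onyx→Slot 5 ($93), total $370.
VCG payment = (others' best without Delta) − (others' welfare with Delta) = 370 − 359 = $11.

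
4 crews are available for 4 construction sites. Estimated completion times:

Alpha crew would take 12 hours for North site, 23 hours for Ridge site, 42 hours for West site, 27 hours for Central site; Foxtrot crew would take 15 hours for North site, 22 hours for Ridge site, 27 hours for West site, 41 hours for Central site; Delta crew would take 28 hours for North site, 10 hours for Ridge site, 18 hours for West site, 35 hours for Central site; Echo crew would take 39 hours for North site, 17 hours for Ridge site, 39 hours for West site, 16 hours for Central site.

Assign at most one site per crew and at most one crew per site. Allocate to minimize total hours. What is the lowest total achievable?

This is a one-to-one assignment (minimum-cost bipartite matching).
Optimal: Alpha crew→North site (12 hours), Foxtrot crew→West site (27 hours), Delta crew→Ridge site (10 hours), Echo crew→Central site (16 hours) — total 12+27+10+16 = 65 hours.
Row-greedy (each crew in turn takes its cheapest remaining site) gives 68 hours, worse by 3.
Swapping Alpha crew↔Foxtrot crew (Alpha crew→West site 42 hours, Foxtrot crew→North site 15 hours) adds 18.
Checked against all permutations: 65 hours is optimal.

Min total: 65 hours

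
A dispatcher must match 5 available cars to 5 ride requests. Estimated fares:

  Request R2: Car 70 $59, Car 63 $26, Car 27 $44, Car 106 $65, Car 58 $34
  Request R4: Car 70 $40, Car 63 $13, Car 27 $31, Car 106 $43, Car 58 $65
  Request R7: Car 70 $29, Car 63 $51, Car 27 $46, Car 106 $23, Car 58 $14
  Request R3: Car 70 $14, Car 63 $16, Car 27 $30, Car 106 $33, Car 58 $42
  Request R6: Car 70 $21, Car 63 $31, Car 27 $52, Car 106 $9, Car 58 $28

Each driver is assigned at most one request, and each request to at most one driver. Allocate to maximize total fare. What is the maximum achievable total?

Optimal: Car 70→Request R2 ($59), Car 63→Request R7 ($51), Car 27→Request R6 ($52), Car 106→Request R3 ($33), Car 58→Request R4 ($65) — total 59+51+52+33+65 = $260.
Max-entry greedy (repeatedly take the single best remaining cell) gives $247, worse by 13.

Max total: $260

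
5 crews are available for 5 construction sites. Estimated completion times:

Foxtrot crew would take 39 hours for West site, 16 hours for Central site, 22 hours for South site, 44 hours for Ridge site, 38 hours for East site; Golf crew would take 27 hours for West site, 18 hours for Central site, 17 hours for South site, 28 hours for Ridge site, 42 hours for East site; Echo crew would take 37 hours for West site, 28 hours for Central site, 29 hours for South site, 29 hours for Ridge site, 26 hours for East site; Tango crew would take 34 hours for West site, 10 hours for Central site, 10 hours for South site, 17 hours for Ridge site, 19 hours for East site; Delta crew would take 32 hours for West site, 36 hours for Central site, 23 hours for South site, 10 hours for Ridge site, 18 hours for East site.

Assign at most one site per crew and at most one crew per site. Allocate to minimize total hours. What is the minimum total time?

Min total: 89 hours

This is a one-to-one assignment (minimum-cost bipartite matching).
Optimal: Foxtrot crew→Central site (16 hours), Golf crew→West site (27 hours), Echo crew→East site (26 hours), Tango crew→South site (10 hours), Delta crew→Ridge site (10 hours) — total 16+27+26+10+10 = 89 hours.
Min-entry greedy (repeatedly take the single cheapest remaining cell) gives 102 hours, worse by 13.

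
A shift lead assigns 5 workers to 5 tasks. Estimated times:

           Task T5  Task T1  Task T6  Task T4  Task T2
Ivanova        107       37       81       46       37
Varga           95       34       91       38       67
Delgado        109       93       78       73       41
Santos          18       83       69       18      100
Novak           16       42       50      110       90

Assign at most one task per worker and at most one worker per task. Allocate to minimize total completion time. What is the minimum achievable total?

Min total: 183 min

This is the linear assignment problem.
Optimal: Ivanova→Task T2 (37 min), Varga→Task T1 (34 min), Delgado→Task T6 (78 min), Santos→Task T4 (18 min), Novak→Task T5 (16 min) — total 37+34+78+18+16 = 183 min.
Row-greedy (each worker in turn takes its cheapest remaining task) gives 184 min, worse by 1.
Next-best assignment: Ivanova→Task T1, Varga→Task T4, Delgado→Task T2, Santos→Task T5, Novak→Task T6 = 184 min.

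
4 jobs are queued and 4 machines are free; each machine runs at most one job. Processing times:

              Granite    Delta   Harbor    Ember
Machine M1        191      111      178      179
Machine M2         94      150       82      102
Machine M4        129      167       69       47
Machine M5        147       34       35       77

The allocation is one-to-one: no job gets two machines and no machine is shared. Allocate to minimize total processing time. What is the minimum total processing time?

Optimal: Granite→Machine M2 (94 min), Delta→Machine M1 (111 min), Harbor→Machine M5 (35 min), Ember→Machine M4 (47 min) — total 94+111+35+47 = 287 min.
Column-greedy (each machine in turn goes to its cheapest remaining job) gives 387 min, worse by 100.
Swapping Harbor↔Granite (Harbor→Machine M2 82 min, Granite→Machine M5 147 min) adds 100.

Min total: 287 min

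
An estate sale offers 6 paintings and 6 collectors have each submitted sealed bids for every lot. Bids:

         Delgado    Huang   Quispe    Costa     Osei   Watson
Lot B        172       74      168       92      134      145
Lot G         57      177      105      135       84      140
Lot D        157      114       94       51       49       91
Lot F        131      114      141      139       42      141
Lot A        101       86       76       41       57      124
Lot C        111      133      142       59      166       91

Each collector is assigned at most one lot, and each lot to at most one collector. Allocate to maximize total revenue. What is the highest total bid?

Maximum total: $931

Treat this as an assignment problem: match each collector to one lot.
Optimal: Delgado→Lot D ($157), Huang→Lot G ($177), Quispe→Lot B ($168), Costa→Lot F ($139), Osei→Lot C ($166), Watson→Lot A ($124) — total 157+177+168+139+166+124 = $931.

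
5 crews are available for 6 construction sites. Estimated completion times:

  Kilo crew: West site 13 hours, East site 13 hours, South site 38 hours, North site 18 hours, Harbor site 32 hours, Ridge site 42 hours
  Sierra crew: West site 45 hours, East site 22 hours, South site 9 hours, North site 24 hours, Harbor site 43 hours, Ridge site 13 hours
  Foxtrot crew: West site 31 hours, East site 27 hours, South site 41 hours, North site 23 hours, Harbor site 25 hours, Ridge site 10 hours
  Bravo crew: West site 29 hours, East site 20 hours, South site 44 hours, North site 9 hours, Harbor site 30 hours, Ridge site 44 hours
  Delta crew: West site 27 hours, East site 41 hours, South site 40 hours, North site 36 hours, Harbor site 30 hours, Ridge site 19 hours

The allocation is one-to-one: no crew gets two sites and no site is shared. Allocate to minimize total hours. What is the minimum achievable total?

Min total: 68 hours

Optimal: Kilo crew→East site (13 hours), Sierra crew→South site (9 hours), Foxtrot crew→Ridge site (10 hours), Bravo crew→North site (9 hours), Delta crew→West site (27 hours) — total 13+9+10+9+27 = 68 hours.
Column-greedy (each site in turn goes to its cheapest remaining crew) gives 95 hours, worse by 27.
Swapping Kilo crew↔Foxtrot crew (Kilo crew→Ridge site 42 hours, Foxtrot crew→East site 27 hours) adds 46.
No other one-to-one assignment undercuts 68 hours.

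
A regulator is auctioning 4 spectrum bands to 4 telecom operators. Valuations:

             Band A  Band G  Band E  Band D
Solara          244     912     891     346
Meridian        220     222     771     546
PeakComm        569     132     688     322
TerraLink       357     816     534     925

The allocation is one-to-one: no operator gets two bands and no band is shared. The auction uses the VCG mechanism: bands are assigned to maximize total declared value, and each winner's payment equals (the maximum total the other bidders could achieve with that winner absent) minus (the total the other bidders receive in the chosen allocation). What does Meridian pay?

Meridian pays $119M.

Efficient allocation: Solara→Band G ($912M), Meridian→Band E ($771M), PeakComm→Band A ($569M), TerraLink→Band D ($925M); total welfare W = $3177M.
Meridian receives Band E at value $771M, so the others get W − 771 = $2406M.
Without Meridian: best allocation of the remaining 3 bidders over all 4 bands is Solara→Band G ($912M), PeakComm→Band E ($688M), TerraLink→Band D ($925M), total $2525M.
VCG payment = (others' best without Meridian) − (others' welfare with Meridian) = 2525 − 2406 = $119M.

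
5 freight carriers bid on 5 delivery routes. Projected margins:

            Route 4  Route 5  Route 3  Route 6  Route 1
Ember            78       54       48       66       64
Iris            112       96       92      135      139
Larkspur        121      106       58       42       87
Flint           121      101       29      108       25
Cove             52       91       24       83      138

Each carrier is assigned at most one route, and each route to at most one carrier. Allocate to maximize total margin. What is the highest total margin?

This is the linear assignment problem.
Optimal: Ember→Route 3 ($48k), Iris→Route 6 ($135k), Larkspur→Route 5 ($106k), Flint→Route 4 ($121k), Cove→Route 1 ($138k) — total 48+135+106+121+138 = $548k.
Max-entry greedy (repeatedly take the single best remaining cell) gives $507k, worse by 41.
Next-best assignment: Ember→Route 3, Iris→Route 6, Larkspur→Route 4, Flint→Route 5, Cove→Route 1 = $543k.
Swapping Iris↔Larkspur (Iris→Route 5 $96k, Larkspur→Route 6 $42k) loses 103.
Checked against all permutations: $548k is optimal.

Maximum total: $548k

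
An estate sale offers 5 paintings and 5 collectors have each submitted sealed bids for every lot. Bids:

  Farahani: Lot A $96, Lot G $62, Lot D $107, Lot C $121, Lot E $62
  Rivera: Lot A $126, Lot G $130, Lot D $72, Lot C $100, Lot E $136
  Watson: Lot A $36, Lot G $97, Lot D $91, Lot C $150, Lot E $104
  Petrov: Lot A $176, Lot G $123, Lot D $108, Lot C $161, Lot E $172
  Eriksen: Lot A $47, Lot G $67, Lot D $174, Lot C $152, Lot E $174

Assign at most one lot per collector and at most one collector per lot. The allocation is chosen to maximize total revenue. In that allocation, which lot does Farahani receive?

Farahani receives Lot D.

This is the linear assignment problem.
Optimal: Farahani→Lot D ($107), Rivera→Lot G ($130), Watson→Lot C ($150), Petrov→Lot A ($176), Eriksen→Lot E ($174) — total 107+130+150+176+174 = $737.
Row-greedy (each collector in turn takes its best remaining lot) gives $704, worse by 33.
Next-best assignment: Farahani→Lot A, Rivera→Lot G, Watson→Lot C, Petrov→Lot E, Eriksen→Lot D = $722.
Farahani's own top lot is Lot C ($121), but forcing Farahani→Lot C and reassigning the rest optimally gives only $705 — worse by 32.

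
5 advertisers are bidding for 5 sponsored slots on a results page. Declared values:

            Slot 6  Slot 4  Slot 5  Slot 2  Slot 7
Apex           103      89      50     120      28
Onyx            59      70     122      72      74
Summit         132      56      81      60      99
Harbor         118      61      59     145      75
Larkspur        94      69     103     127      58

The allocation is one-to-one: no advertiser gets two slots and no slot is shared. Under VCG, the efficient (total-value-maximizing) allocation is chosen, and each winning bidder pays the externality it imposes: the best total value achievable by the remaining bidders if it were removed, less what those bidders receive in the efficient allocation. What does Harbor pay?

Harbor pays $33.

Efficient allocation: Apex→Slot 4 ($89), Onyx→Slot 5 ($122), Summit→Slot 7 ($99), Harbor→Slot 6 ($118), Larkspur→Slot 2 ($127); total welfare W = $555.
Harbor receives Slot 6 at value $118, so the others get W − 118 = $437.
Without Harbor: best allocation of the remaining 4 bidders over all 5 slots is Apex→Slot 4 ($89), Onyx→Slot 5 ($122), Summit→Slot 6 ($132), Larkspur→Slot 2 ($127), total $470.
VCG payment = (others' best without Harbor) − (others' welfare with Harbor) = 470 − 437 = $33.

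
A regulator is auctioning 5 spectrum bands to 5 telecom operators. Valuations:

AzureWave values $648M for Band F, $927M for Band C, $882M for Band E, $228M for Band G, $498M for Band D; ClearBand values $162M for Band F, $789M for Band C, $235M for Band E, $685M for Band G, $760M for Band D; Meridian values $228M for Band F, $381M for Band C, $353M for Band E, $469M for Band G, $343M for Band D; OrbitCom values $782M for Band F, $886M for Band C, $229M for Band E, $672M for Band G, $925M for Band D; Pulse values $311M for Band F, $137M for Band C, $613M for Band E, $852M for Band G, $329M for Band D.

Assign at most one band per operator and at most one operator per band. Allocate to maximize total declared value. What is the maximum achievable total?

Optimal: AzureWave→Band E ($882M), ClearBand→Band C ($789M), Meridian→Band F ($228M), OrbitCom→Band D ($925M), Pulse→Band G ($852M) — total 882+789+228+925+852 = $3676M.
Max-entry greedy (repeatedly take the single best remaining cell) gives $3219M, worse by 457.

Maximum total: $3676M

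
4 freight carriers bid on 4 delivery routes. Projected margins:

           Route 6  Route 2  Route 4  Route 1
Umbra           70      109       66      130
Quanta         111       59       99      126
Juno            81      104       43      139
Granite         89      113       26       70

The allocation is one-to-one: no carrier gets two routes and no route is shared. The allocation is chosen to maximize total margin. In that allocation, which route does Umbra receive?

Umbra receives Route 2.

Optimal: Umbra→Route 2 ($109k), Quanta→Route 4 ($99k), Juno→Route 1 ($139k), Granite→Route 6 ($89k) — total 109+99+139+89 = $436k.
Row-greedy (each carrier in turn takes its best remaining route) gives $371k, worse by 65.
Umbra's own top route is Route 1 ($130k), but forcing Umbra→Route 1 and reassigning the rest optimally gives only $423k — worse by 13.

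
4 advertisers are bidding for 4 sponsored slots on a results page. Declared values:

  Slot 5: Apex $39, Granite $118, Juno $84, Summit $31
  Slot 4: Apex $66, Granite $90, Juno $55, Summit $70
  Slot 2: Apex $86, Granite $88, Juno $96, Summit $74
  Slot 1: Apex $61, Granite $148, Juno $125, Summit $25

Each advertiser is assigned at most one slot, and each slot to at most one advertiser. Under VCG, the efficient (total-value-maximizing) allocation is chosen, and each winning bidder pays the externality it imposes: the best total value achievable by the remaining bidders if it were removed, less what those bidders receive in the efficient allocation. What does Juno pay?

Juno pays $30.

Efficient allocation: Apex→Slot 2 ($86), Granite→Slot 5 ($118), Juno→Slot 1 ($125), Summit→Slot 4 ($70); total welfare W = $399.
Juno receives Slot 1 at value $125, so the others get W − 125 = $274.
Without Juno: best allocation of the remaining 3 bidders over all 4 slots is Apex→Slot 2 ($86), Granite→Slot 1 ($148), Summit→Slot 4 ($70), total $304.
VCG payment = (others' best without Juno) − (others' welfare with Juno) = 304 − 274 = $30.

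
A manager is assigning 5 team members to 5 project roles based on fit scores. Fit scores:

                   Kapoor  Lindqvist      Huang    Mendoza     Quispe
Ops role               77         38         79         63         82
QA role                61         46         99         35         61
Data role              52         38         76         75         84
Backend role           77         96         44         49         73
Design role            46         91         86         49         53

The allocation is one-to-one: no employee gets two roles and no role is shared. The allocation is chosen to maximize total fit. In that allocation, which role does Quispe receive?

Quispe receives Ops role.

This is the linear assignment problem.
Optimal: Kapoor→Backend role (77 pts), Lindqvist→Design role (91 pts), Huang→QA role (99 pts), Mendoza→Data role (75 pts), Quispe→Ops role (82 pts) — total 77+91+99+75+82 = 424 pts.
Quispe's own top role is Data role (84 pts), but forcing Quispe→Data role and reassigning the rest optimally gives only 414 pts — worse by 10.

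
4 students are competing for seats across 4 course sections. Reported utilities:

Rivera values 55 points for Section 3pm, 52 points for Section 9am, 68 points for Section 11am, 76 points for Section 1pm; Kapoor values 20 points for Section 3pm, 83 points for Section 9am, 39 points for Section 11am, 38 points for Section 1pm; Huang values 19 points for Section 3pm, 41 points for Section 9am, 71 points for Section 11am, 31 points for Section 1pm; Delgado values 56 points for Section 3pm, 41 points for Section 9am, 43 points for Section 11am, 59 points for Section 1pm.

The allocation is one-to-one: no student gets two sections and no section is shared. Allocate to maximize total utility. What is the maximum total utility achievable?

Maximum total: 286 points

Optimal: Rivera→Section 1pm (76 points), Kapoor→Section 9am (83 points), Huang→Section 11am (71 points), Delgado→Section 3pm (56 points) — total 76+83+71+56 = 286 points.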